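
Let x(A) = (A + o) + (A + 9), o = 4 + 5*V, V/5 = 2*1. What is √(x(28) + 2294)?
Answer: √2413 ≈ 49.122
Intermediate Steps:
V = 10 (V = 5*(2*1) = 5*2 = 10)
o = 54 (o = 4 + 5*10 = 4 + 50 = 54)
x(A) = 63 + 2*A (x(A) = (A + 54) + (A + 9) = (54 + A) + (9 + A) = 63 + 2*A)
√(x(28) + 2294) = √((63 + 2*28) + 2294) = √((63 + 56) + 2294) = √(119 + 2294) = √2413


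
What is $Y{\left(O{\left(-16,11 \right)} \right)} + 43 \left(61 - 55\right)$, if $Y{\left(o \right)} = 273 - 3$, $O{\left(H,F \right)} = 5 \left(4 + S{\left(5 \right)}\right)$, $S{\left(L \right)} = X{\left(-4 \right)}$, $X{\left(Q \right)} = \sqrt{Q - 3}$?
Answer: $528$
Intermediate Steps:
$X{\left(Q \right)} = \sqrt{-3 + Q}$
$S{\left(L \right)} = i \sqrt{7}$ ($S{\left(L \right)} = \sqrt{-3 - 4} = \sqrt{-7} = i \sqrt{7}$)
$O{\left(H,F \right)} = 20 + 5 i \sqrt{7}$ ($O{\left(H,F \right)} = 5 \left(4 + i \sqrt{7}\right) = 20 + 5 i \sqrt{7}$)
$Y{\left(o \right)} = 270$ ($Y{\left(o \right)} = 273 - 3 = 270$)
$Y{\left(O{\left(-16,11 \right)} \right)} + 43 \left(61 - 55\right) = 270 + 43 \left(61 - 55\right) = 270 + 43 \cdot 6 = 270 + 258 = 528$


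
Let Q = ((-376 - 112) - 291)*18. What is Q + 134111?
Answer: 120089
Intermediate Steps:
Q = -14022 (Q = (-488 - 291)*18 = -779*18 = -14022)
Q + 134111 = -14022 + 134111 = 120089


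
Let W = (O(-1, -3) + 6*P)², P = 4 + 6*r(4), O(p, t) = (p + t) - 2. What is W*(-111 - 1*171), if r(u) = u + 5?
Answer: -32983848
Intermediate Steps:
O(p, t) = -2 + p + t
r(u) = 5 + u
P = 58 (P = 4 + 6*(5 + 4) = 4 + 6*9 = 4 + 54 = 58)
W = 116964 (W = ((-2 - 1 - 3) + 6*58)² = (-6 + 348)² = 342² = 116964)
W*(-111 - 1*171) = 116964*(-111 - 1*171) = 116964*(-111 - 171) = 116964*(-282) = -32983848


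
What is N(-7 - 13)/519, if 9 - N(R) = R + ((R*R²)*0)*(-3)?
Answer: 29/519 ≈ 0.055877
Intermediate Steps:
N(R) = 9 - R (N(R) = 9 - (R + ((R*R²)*0)*(-3)) = 9 - (R + (R³*0)*(-3)) = 9 - (R + 0*(-3)) = 9 - (R + 0) = 9 - R)
N(-7 - 13)/519 = (9 - (-7 - 13))/519 = (9 - 1*(-20))*(1/519) = (9 + 20)*(1/519) = 29*(1/519) = 29/519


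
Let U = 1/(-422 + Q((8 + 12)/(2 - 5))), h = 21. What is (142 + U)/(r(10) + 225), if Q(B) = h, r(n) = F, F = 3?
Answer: 56941/91428 ≈ 0.62280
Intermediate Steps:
r(n) = 3
Q(B) = 21
U = -1/401 (U = 1/(-422 + 21) = 1/(-401) = -1/401 ≈ -0.0024938)
(142 + U)/(r(10) + 225) = (142 - 1/401)/(3 + 225) = (56941/401)/228 = (56941/401)*(1/228) = 56941/91428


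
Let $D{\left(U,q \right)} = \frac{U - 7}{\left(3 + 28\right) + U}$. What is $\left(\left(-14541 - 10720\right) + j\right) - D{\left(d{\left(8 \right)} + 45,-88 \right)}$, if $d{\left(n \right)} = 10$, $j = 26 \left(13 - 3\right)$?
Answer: $- \frac{1075067}{43} \approx -25002.0$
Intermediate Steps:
$j = 260$ ($j = 26 \cdot 10 = 260$)
$D{\left(U,q \right)} = \frac{-7 + U}{31 + U}$
$\left(\left(-14541 - 10720\right) + j\right) - D{\left(d{\left(8 \right)} + 45,-88 \right)} = \left(\left(-14541 - 10720\right) + 260\right) - \frac{-7 + \left(10 + 45\right)}{31 + \left(10 + 45\right)} = \left(-25261 + 260\right) - \frac{-7 + 55}{31 + 55} = -25001 - \frac{1}{86} \cdot 48 = -25001 - \frac{24}{43} = - \frac{1075067}{43}$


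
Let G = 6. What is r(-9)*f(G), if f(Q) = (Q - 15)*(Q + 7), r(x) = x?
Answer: 1053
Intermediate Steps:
f(Q) = (-15 + Q)*(7 + Q)
r(-9)*f(G) = -9*(-105 + 6² - 8*6) = -9*(-105 + 36 - 48) = -9*(-117) = 1053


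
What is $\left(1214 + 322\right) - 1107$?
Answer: $429$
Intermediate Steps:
$\left(1214 + 322\right) - 1107 = 1536 - 1107 = 429$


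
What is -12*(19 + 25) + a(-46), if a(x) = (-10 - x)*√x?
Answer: -528 + 36*I*√46 ≈ -528.0 + 244.16*I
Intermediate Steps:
a(x) = √x*(-10 - x)
-12*(19 + 25) + a(-46) = -12*(19 + 25) + √(-46)*(-10 - 1*(-46)) = -12*44 + (I*√46)*(-10 + 46) = -528 + (I*√46)*36 = -528 + 36*I*√46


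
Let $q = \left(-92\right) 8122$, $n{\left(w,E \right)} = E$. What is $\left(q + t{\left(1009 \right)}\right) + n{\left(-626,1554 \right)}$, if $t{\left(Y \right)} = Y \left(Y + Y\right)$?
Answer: $1290492$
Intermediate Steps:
$q = -747224$
$t{\left(Y \right)} = 2 Y^{2}$ ($t{\left(Y \right)} = Y 2 Y = 2 Y^{2}$)
$\left(q + t{\left(1009 \right)}\right) + n{\left(-626,1554 \right)} = \left(-747224 + 2 \cdot 1009^{2}\right) + 1554 = \left(-747224 + 2 \cdot 1018081\right) + 1554 = \left(-747224 + 2036162\right) + 1554 = 1288938 + 1554 = 1290492$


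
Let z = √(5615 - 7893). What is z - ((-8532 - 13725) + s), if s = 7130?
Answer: 15127 + I*√2278 ≈ 15127.0 + 47.728*I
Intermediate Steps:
z = I*√2278 (z = √(-2278) = I*√2278 ≈ 47.728*I)
z - ((-8532 - 13725) + s) = I*√2278 - ((-8532 - 13725) + 7130) = I*√2278 - (-22257 + 7130) = I*√2278 - 1*(-15127) = I*√2278 + 15127 = 15127 + I*√2278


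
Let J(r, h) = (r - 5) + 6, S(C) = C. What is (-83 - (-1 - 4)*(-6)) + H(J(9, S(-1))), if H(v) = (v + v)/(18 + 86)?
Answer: -2933/26 ≈ -112.81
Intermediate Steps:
J(r, h) = 1 + r (J(r, h) = (-5 + r) + 6 = 1 + r)
H(v) = v/52 (H(v) = (2*v)/104 = (2*v)*(1/104) = v/52)
(-83 - (-1 - 4)*(-6)) + H(J(9, S(-1))) = (-83 - (-1 - 4)*(-6)) + (1 + 9)/52 = (-83 - 1*(-5)*(-6)) + (1/52)*10 = (-83 + 5*(-6)) + 5/26 = (-83 - 30) + 5/26 = -113 + 5/26 = -2933/26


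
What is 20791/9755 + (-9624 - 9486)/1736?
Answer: -10737491/1209620 ≈ -8.8767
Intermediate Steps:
20791/9755 + (-9624 - 9486)/1736 = 20791*(1/9755) - 19110*1/1736 = 20791/9755 - 1365/124 = -10737491/1209620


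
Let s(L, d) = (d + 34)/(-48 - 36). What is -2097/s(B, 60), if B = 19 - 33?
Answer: 88074/47 ≈ 1873.9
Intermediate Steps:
B = -14
s(L, d) = -17/42 - d/84 (s(L, d) = (34 + d)/(-84) = (34 + d)*(-1/84) = -17/42 - d/84)
-2097/s(B, 60) = -2097/(-17/42 - 1/84*60) = -2097/(-17/42 - 5/7) = -2097/(-47/42) = -2097*(-42/47) = 88074/47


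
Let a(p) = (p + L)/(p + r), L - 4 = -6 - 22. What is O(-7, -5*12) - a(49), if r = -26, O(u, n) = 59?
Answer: 1332/23 ≈ 57.913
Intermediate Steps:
L = -24 (L = 4 + (-6 - 22) = 4 - 28 = -24)
a(p) = (-24 + p)/(-26 + p) (a(p) = (p - 24)/(p - 26) = (-24 + p)/(-26 + p))
O(-7, -5*12) - a(49) = 59 - (-24 + 49)/(-26 + 49) = 59 - 25/23 = 1332/23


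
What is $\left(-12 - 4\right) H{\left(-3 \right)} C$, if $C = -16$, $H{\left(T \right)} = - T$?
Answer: $768$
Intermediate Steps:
$\left(-12 - 4\right) H{\left(-3 \right)} C = \left(-12 - 4\right) \left(\left(-1\right) \left(-3\right)\right) \left(-16\right) = \left(-12 - 4\right) 3 \left(-16\right) = \left(-16\right) 3 \left(-16\right) = \left(-48\right) \left(-16\right) = 768$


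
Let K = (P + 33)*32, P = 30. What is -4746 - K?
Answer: -6762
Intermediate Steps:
K = 2016 (K = (30 + 33)*32 = 63*32 = 2016)
-4746 - K = -4746 - 1*2016 = -4746 - 2016 = -6762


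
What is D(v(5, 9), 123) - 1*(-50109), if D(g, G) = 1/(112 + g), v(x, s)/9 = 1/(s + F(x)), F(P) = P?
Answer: 79021907/1577 ≈ 50109.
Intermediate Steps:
v(x, s) = 9/(s + x)
D(v(5, 9), 123) - 1*(-50109) = 1/(112 + 9/(9 + 5)) - 1*(-50109) = 1/(112 + 9/14) + 50109 = 1/(1577/14) + 50109 = 14/1577 + 50109 = 79021907/1577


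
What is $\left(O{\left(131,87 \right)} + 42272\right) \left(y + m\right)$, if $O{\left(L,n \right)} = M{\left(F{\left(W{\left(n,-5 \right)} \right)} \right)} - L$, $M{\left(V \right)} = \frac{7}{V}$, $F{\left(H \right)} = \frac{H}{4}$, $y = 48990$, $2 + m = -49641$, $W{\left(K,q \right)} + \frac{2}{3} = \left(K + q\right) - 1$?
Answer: $- \frac{6631910445}{241} \approx -2.7518 \cdot 10^{7}$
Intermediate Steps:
$W{\left(K,q \right)} = - \frac{5}{3} + K + q$ ($W{\left(K,q \right)} = - \frac{2}{3} - \left(1 - K - q\right) = - \frac{2}{3} + \left(-1 + K + q\right) = - \frac{5}{3} + K + q$)
$m = -49643$ ($m = -2 - 49641 = -49643$)
$F{\left(H \right)} = \frac{H}{4}$ ($F{\left(H \right)} = H \frac{1}{4} = \frac{H}{4}$)
$O{\left(L,n \right)} = - L + \frac{7}{- \frac{5}{3} + \frac{n}{4}}$ ($O{\left(L,n \right)} = \frac{7}{\frac{1}{4} \left(- \frac{5}{3} + n - 5\right)} - L = \frac{7}{\frac{1}{4} \left(- \frac{20}{3} + n\right)} - L = \frac{7}{- \frac{5}{3} + \frac{n}{4}} - L = - L + \frac{7}{- \frac{5}{3} + \frac{n}{4}}$)
$\left(O{\left(131,87 \right)} + 42272\right) \left(y + m\right) = \left(\left(\left(-1\right) 131 + \frac{28}{- \frac{20}{3} + 87}\right) + 42272\right) \left(48990 - 49643\right) = \left(\left(-131 + \frac{28}{\frac{241}{3}}\right) + 42272\right) \left(-653\right) = \left(\left(-131 + 28 \cdot \frac{3}{241}\right) + 42272\right) \left(-653\right) = \left(\left(-131 + \frac{84}{241}\right) + 42272\right) \left(-653\right) = \left(- \frac{31487}{241} + 42272\right) \left(-653\right) = \frac{10156065}{241} \left(-653\right) = - \frac{6631910445}{241}$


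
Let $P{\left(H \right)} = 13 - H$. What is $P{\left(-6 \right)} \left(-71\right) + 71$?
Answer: $-1278$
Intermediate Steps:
$P{\left(-6 \right)} \left(-71\right) + 71 = \left(13 - -6\right) \left(-71\right) + 71 = \left(13 + 6\right) \left(-71\right) + 71 = 19 \left(-71\right) + 71 = -1349 + 71 = -1278$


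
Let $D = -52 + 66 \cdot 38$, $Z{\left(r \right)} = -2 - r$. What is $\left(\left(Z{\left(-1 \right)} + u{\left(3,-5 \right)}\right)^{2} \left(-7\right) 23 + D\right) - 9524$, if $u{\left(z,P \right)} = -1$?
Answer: $-7712$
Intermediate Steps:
$D = 2456$ ($D = -52 + 2508 = 2456$)
$\left(\left(Z{\left(-1 \right)} + u{\left(3,-5 \right)}\right)^{2} \left(-7\right) 23 + D\right) - 9524 = \left(\left(\left(-2 - -1\right) - 1\right)^{2} \left(-7\right) 23 + 2456\right) - 9524 = \left(\left(\left(-2 + 1\right) - 1\right)^{2} \left(-7\right) 23 + 2456\right) - 9524 = \left(\left(-1 - 1\right)^{2} \left(-7\right) 23 + 2456\right) - 9524 = \left(\left(-2\right)^{2} \left(-7\right) 23 + 2456\right) - 9524 = \left(4 \left(-7\right) 23 + 2456\right) - 9524 = \left(\left(-28\right) 23 + 2456\right) - 9524 = \left(-644 + 2456\right) - 9524 = 1812 - 9524 = -7712$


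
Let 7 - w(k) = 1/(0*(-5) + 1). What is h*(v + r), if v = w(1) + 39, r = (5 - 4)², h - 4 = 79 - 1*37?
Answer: 2116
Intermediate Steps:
h = 46 (h = 4 + (79 - 1*37) = 4 + (79 - 37) = 4 + 42 = 46)
r = 1 (r = 1² = 1)
w(k) = 6 (w(k) = 7 - 1/(0*(-5) + 1) = 7 - 1/(0 + 1) = 7 - 1/1 = 7 - 1*1 = 7 - 1 = 6)
v = 45 (v = 6 + 39 = 45)
h*(v + r) = 46*(45 + 1) = 46*46 = 2116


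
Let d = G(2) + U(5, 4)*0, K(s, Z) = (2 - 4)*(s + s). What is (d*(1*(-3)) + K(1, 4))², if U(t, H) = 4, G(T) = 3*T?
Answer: 484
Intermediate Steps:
K(s, Z) = -4*s
d = 6 (d = 3*2 + 4*0 = 6 + 0 = 6)
(d*(1*(-3)) + K(1, 4))² = (6*(1*(-3)) - 4*1)² = (6*(-3) - 4)² = (-18 - 4)² = (-22)² = 484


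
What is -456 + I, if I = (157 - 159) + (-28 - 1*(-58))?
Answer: -428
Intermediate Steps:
I = 28 (I = -2 + (-28 + 58) = -2 + 30 = 28)
-456 + I = -456 + 28 = -428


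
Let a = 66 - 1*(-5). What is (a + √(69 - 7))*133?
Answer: 9443 + 133*√62 ≈ 10490.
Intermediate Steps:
a = 71 (a = 66 + 5 = 71)
(a + √(69 - 7))*133 = (71 + √(69 - 7))*133 = (71 + √62)*133 = 9443 + 133*√62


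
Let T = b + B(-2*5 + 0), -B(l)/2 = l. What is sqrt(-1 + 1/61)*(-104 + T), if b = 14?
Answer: -140*I*sqrt(915)/61 ≈ -69.424*I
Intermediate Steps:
B(l) = -2*l
T = 34 (T = 14 - 2*(-2*5 + 0) = 14 - 2*(-10 + 0) = 14 - 2*(-10) = 14 + 20 = 34)
sqrt(-1 + 1/61)*(-104 + T) = sqrt(-1 + 1/61)*(-104 + 34) = sqrt(-1 + 1/61)*(-70) = sqrt(-60/61)*(-70) = (2*I*sqrt(915)/61)*(-70) = -140*I*sqrt(915)/61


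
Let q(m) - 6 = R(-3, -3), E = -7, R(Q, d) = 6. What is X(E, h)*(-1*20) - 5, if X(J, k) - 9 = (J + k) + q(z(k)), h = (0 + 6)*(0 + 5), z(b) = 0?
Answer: -885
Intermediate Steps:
q(m) = 12 (q(m) = 6 + 6 = 12)
h = 30 (h = 6*5 = 30)
X(J, k) = 21 + J + k (X(J, k) = 9 + ((J + k) + 12) = 9 + (12 + J + k) = 21 + J + k)
X(E, h)*(-1*20) - 5 = (21 - 7 + 30)*(-1*20) - 5 = 44*(-20) - 5 = -880 - 5 = -885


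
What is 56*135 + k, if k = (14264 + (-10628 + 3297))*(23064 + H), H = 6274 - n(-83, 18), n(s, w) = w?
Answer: 203283120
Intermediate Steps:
H = 6256 (H = 6274 - 1*18 = 6274 - 18 = 6256)
k = 203275560 (k = (14264 + (-10628 + 3297))*(23064 + 6256) = (14264 - 7331)*29320 = 6933*29320 = 203275560)
56*135 + k = 56*135 + 203275560 = 7560 + 203275560 = 203283120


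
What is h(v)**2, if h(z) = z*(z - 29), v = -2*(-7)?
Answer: 44100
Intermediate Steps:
v = 14
h(z) = z*(-29 + z)
h(v)**2 = (14*(-29 + 14))**2 = (14*(-15))**2 = (-210)**2 = 44100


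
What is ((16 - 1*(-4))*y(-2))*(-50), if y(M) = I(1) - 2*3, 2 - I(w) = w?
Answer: 5000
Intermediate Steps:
I(w) = 2 - w
y(M) = -5 (y(M) = (2 - 1*1) - 2*3 = (2 - 1) - 6 = 1 - 6 = -5)
((16 - 1*(-4))*y(-2))*(-50) = ((16 - 1*(-4))*(-5))*(-50) = ((16 + 4)*(-5))*(-50) = (20*(-5))*(-50) = -100*(-50) = 5000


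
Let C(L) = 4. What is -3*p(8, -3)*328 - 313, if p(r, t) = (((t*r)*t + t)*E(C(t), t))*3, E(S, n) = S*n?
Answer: 2443943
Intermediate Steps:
p(r, t) = 12*t*(t + r*t²) (p(r, t) = (((t*r)*t + t)*(4*t))*3 = (((r*t)*t + t)*(4*t))*3 = ((r*t² + t)*(4*t))*3 = ((t + r*t²)*(4*t))*3 = (4*t*(t + r*t²))*3 = 12*t*(t + r*t²))
-3*p(8, -3)*328 - 313 = -36*(-3)²*(1 + 8*(-3))*328 - 313 = -36*9*(1 - 24)*328 - 313 = -36*9*(-23)*328 - 313 = -3*(-2484)*328 - 313 = 7452*328 - 313 = 2444256 - 313 = 2443943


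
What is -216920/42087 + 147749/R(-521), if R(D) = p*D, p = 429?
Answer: -18233961481/3135607761 ≈ -5.8151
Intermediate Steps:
R(D) = 429*D
-216920/42087 + 147749/R(-521) = -216920/42087 + 147749/((429*(-521))) = -216920*1/42087 + 147749/(-223509) = -216920/42087 + 147749*(-1/223509) = -216920/42087 - 147749/223509 = -18233961481/3135607761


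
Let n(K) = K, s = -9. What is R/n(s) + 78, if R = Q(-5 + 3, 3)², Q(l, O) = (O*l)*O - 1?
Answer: 341/9 ≈ 37.889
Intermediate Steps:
Q(l, O) = -1 + l*O² (Q(l, O) = l*O² - 1 = -1 + l*O²)
R = 361 (R = (-1 + (-5 + 3)*3²)² = (-1 - 2*9)² = (-1 - 18)² = (-19)² = 361)
R/n(s) + 78 = 361/(-9) + 78 = -⅑*361 + 78 = -361/9 + 78 = 341/9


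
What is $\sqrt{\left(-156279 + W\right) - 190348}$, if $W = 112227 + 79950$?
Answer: $5 i \sqrt{6178} \approx 393.0 i$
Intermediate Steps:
$W = 192177$
$\sqrt{\left(-156279 + W\right) - 190348} = \sqrt{\left(-156279 + 192177\right) - 190348} = \sqrt{35898 - 190348} = \sqrt{-154450} = 5 i \sqrt{6178}$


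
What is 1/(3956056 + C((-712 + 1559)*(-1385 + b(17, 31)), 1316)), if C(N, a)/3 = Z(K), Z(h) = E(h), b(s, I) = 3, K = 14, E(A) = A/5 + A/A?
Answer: 5/19780337 ≈ 2.5278e-7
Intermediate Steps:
E(A) = 1 + A/5 (E(A) = A*(⅕) + 1 = A/5 + 1 = 1 + A/5)
Z(h) = 1 + h/5
C(N, a) = 57/5 (C(N, a) = 3*(1 + (⅕)*14) = 3*(1 + 14/5) = 3*(19/5) = 57/5)
1/(3956056 + C((-712 + 1559)*(-1385 + b(17, 31)), 1316)) = 1/(3956056 + 57/5) = 1/(19780337/5) = 5/19780337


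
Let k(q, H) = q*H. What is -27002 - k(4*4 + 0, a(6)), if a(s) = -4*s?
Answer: -26618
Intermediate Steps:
k(q, H) = H*q
-27002 - k(4*4 + 0, a(6)) = -27002 - (-4*6)*(4*4 + 0) = -27002 - (-24)*(16 + 0) = -27002 - (-24)*16 = -27002 - 1*(-384) = -27002 + 384 = -26618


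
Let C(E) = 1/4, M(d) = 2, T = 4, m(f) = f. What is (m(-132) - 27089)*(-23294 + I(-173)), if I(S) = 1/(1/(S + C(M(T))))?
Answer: 2555153607/4 ≈ 6.3879e+8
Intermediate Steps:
C(E) = ¼
I(S) = ¼ + S (I(S) = 1/(1/(S + ¼)) = 1/(1/(¼ + S)) = ¼ + S)
(m(-132) - 27089)*(-23294 + I(-173)) = (-132 - 27089)*(-23294 + (¼ - 173)) = -27221*(-23294 - 691/4) = -27221*(-93867/4) = 2555153607/4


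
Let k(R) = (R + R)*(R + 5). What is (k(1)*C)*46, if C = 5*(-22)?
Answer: -60720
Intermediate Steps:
k(R) = 2*R*(5 + R) (k(R) = (2*R)*(5 + R) = 2*R*(5 + R))
C = -110
(k(1)*C)*46 = ((2*1*(5 + 1))*(-110))*46 = ((2*1*6)*(-110))*46 = (12*(-110))*46 = -1320*46 = -60720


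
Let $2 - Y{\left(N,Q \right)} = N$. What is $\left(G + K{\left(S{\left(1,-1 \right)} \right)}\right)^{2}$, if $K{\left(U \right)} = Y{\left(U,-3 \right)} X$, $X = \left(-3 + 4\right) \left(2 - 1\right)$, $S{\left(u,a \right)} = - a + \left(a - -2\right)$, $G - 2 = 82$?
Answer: $7056$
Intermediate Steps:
$G = 84$ ($G = 2 + 82 = 84$)
$Y{\left(N,Q \right)} = 2 - N$
$S{\left(u,a \right)} = 2$ ($S{\left(u,a \right)} = - a + \left(a + 2\right) = - a + \left(2 + a\right) = 2$)
$X = 1$ ($X = 1 \cdot 1 = 1$)
$K{\left(U \right)} = 2 - U$ ($K{\left(U \right)} = \left(2 - U\right) 1 = 2 - U$)
$\left(G + K{\left(S{\left(1,-1 \right)} \right)}\right)^{2} = \left(84 + \left(2 - 2\right)\right)^{2} = \left(84 + 0\right)^{2} = 84^{2} = 7056$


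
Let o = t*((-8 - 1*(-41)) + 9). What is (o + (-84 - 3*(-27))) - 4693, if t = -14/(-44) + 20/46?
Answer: -1180087/253 ≈ -4664.4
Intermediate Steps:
t = 381/506 (t = -14*(-1/44) + 20*(1/46) = 7/22 + 10/23 = 381/506 ≈ 0.75296)
o = 8001/253 (o = 381*((-8 - 1*(-41)) + 9)/506 = 381*((-8 + 41) + 9)/506 = 381*(33 + 9)/506 = (381/506)*42 = 8001/253 ≈ 31.625)
(o + (-84 - 3*(-27))) - 4693 = (8001/253 + (-84 - 3*(-27))) - 4693 = (8001/253 + (-84 + 81)) - 4693 = (8001/253 - 3) - 4693 = 7242/253 - 4693 = -1180087/253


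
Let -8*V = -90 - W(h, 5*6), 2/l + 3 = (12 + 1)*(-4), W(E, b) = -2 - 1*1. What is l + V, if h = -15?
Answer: 4769/440 ≈ 10.839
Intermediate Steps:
W(E, b) = -3 (W(E, b) = -2 - 1 = -3)
l = -2/55 (l = 2/(-3 + (12 + 1)*(-4)) = 2/(-3 + 13*(-4)) = 2/(-3 - 52) = 2/(-55) = 2*(-1/55) = -2/55 ≈ -0.036364)
V = 87/8 (V = -(-90 - 1*(-3))/8 = -(-90 + 3)/8 = -1/8*(-87) = 87/8 ≈ 10.875)
l + V = -2/55 + 87/8 = 4769/440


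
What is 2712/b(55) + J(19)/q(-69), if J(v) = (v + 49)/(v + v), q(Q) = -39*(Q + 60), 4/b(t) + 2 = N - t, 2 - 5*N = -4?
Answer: -1261521208/33345 ≈ -37832.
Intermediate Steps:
N = 6/5 (N = ⅖ - ⅕*(-4) = ⅖ + ⅘ = 6/5 ≈ 1.2000)
b(t) = 4/(-⅘ - t) (b(t) = 4/(-2 + (6/5 - t)) = 4/(-⅘ - t))
q(Q) = -2340 - 39*Q (q(Q) = -39*(60 + Q) = -2340 - 39*Q)
J(v) = (49 + v)/(2*v) (J(v) = (49 + v)/((2*v)) = (49 + v)*(1/(2*v)) = (49 + v)/(2*v))
2712/b(55) + J(19)/q(-69) = 2712/((-20/(4 + 5*55))) + ((½)*(49 + 19)/19)/(-2340 - 39*(-69)) = 2712/((-20/(4 + 275))) + ((½)*(1/19)*68)/(-2340 + 2691) = 2712/((-20/279)) + (34/19)/351 = 2712/((-20*1/279)) + (34/19)*(1/351) = 2712/(-20/279) + 34/6669 = 2712*(-279/20) + 34/6669 = -189162/5 + 34/6669 = -1261521208/33345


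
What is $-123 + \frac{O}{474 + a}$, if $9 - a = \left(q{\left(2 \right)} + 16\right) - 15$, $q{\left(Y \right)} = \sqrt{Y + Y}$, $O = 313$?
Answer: $- \frac{58727}{480} \approx -122.35$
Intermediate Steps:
$q{\left(Y \right)} = \sqrt{2} \sqrt{Y}$ ($q{\left(Y \right)} = \sqrt{2 Y} = \sqrt{2} \sqrt{Y}$)
$a = 6$ ($a = 9 - \left(\left(\sqrt{2} \sqrt{2} + 16\right) - 15\right) = 9 - \left(\left(2 + 16\right) - 15\right) = 9 - \left(18 - 15\right) = 9 - 3 = 6$)
$-123 + \frac{O}{474 + a} = -123 + \frac{313}{474 + 6} = -123 + \frac{313}{480} = - \frac{58727}{480}$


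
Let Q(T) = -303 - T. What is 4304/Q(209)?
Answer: -269/32 ≈ -8.4063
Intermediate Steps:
4304/Q(209) = 4304/(-303 - 1*209) = 4304/(-303 - 209) = 4304/(-512) = 4304*(-1/512) = -269/32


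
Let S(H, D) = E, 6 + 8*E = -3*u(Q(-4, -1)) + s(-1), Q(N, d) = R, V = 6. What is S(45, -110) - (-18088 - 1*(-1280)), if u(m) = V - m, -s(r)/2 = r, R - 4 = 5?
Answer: 134469/8 ≈ 16809.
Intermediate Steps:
R = 9 (R = 4 + 5 = 9)
s(r) = -2*r
Q(N, d) = 9
u(m) = 6 - m
E = 5/8 (E = -3/4 + (-3*(6 - 1*9) - 2*(-1))/8 = -3/4 + (-3*(6 - 9) + 2)/8 = -3/4 + (-3*(-3) + 2)/8 = -3/4 + (9 + 2)/8 = -3/4 + (1/8)*11 = -3/4 + 11/8 = 5/8 ≈ 0.62500)
S(H, D) = 5/8
S(45, -110) - (-18088 - 1*(-1280)) = 5/8 - (-18088 - 1*(-1280)) = 5/8 - (-18088 + 1280) = 5/8 - 1*(-16808) = 5/8 + 16808 = 134469/8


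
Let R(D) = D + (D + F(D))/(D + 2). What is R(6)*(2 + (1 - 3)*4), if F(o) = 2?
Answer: -42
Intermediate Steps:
R(D) = 1 + D (R(D) = D + (D + 2)/(D + 2) = D + (2 + D)/(2 + D) = D + 1 = 1 + D)
R(6)*(2 + (1 - 3)*4) = (1 + 6)*(2 + (1 - 3)*4) = 7*(2 - 2*4) = 7*(2 - 8) = 7*(-6) = -42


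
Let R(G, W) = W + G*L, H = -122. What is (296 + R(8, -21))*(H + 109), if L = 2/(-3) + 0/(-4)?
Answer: -10517/3 ≈ -3505.7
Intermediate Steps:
L = -2/3 (L = 2*(-1/3) + 0*(-1/4) = -2/3 + 0 = -2/3 ≈ -0.66667)
R(G, W) = W - 2*G/3 (R(G, W) = W + G*(-2/3) = W - 2*G/3)
(296 + R(8, -21))*(H + 109) = (296 + (-21 - 2/3*8))*(-122 + 109) = (296 + (-21 - 16/3))*(-13) = (296 - 79/3)*(-13) = (809/3)*(-13) = -10517/3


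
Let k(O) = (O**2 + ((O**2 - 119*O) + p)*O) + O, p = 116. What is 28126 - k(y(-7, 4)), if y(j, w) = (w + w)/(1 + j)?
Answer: 769342/27 ≈ 28494.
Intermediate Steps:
y(j, w) = 2*w/(1 + j) (y(j, w) = (2*w)/(1 + j) = 2*w/(1 + j))
k(O) = O + O**2 + O*(116 + O**2 - 119*O) (k(O) = (O**2 + ((O**2 - 119*O) + 116)*O) + O = (O**2 + (116 + O**2 - 119*O)*O) + O = (O**2 + O*(116 + O**2 - 119*O)) + O = O + O**2 + O*(116 + O**2 - 119*O))
28126 - k(y(-7, 4)) = 28126 - 2*4/(1 - 7)*(117 + (2*4/(1 - 7))**2 - 236*4/(1 - 7)) = 28126 - 2*4/(-6)*(117 + (2*4/(-6))**2 - 236*4/(-6)) = 28126 - 2*4*(-1/6)*(117 + (2*4*(-1/6))**2 - 236*4*(-1)/6) = 28126 - (-4)*(117 + (-4/3)**2 - 118*(-4/3))/3 = 28126 - (-4)*(117 + 16/9 + 472/3)/3 = 28126 - (-4)*2485/(3*9) = 28126 - 1*(-9940/27) = 28126 + 9940/27 = 769342/27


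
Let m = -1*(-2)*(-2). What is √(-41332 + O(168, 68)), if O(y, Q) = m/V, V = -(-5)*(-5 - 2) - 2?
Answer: 72*I*√10915/37 ≈ 203.3*I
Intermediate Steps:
m = -4 (m = 2*(-2) = -4)
V = -37 (V = -(-5)*(-7) - 2 = -1*35 - 2 = -35 - 2 = -37)
O(y, Q) = 4/37 (O(y, Q) = -4/(-37) = -4*(-1/37) = 4/37)
√(-41332 + O(168, 68)) = √(-41332 + 4/37) = √(-1529280/37) = 72*I*√10915/37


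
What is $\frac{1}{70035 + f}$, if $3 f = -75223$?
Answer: $\frac{3}{134882} \approx 2.2242 \cdot 10^{-5}$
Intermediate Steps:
$f = - \frac{75223}{3}$ ($f = \frac{1}{3} \left(-75223\right) = - \frac{75223}{3} \approx -25074.0$)
$\frac{1}{70035 + f} = \frac{1}{70035 - \frac{75223}{3}} = \frac{1}{\frac{134882}{3}} = \frac{3}{134882}$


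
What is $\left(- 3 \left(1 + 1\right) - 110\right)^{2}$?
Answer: $13456$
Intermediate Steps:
$\left(- 3 \left(1 + 1\right) - 110\right)^{2} = \left(\left(-3\right) 2 - 110\right)^{2} = \left(-6 - 110\right)^{2} = \left(-116\right)^{2} = 13456$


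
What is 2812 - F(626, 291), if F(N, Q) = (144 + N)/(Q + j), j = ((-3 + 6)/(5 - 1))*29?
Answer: 3514732/1251 ≈ 2809.5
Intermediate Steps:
j = 87/4 (j = (3/4)*29 = (3*(¼))*29 = (¾)*29 = 87/4 ≈ 21.750)
F(N, Q) = (144 + N)/(87/4 + Q) (F(N, Q) = (144 + N)/(Q + 87/4) = (144 + N)/(87/4 + Q))
2812 - F(626, 291) = 2812 - 4*(144 + 626)/(87 + 4*291) = 2812 - 4*770/(87 + 1164) = 2812 - 4*770/1251 = 2812 - 1*3080/1251 = 2812 - 3080/1251 = 3514732/1251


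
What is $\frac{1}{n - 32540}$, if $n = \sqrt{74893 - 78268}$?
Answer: $- \frac{6508}{211770995} - \frac{3 i \sqrt{15}}{211770995} \approx -3.0731 \cdot 10^{-5} - 5.4866 \cdot 10^{-8} i$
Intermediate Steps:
$n = 15 i \sqrt{15}$ ($n = \sqrt{-3375} = 15 i \sqrt{15} \approx 58.095 i$)
$\frac{1}{n - 32540} = \frac{1}{15 i \sqrt{15} - 32540} = \frac{1}{-32540 + 15 i \sqrt{15}}$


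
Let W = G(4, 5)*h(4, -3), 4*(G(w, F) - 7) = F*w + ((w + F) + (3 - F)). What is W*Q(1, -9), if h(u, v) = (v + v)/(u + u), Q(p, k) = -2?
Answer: 165/8 ≈ 20.625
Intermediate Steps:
G(w, F) = 31/4 + w/4 + F*w/4 (G(w, F) = 7 + (F*w + ((w + F) + (3 - F)))/4 = 7 + (F*w + ((F + w) + (3 - F)))/4 = 7 + (F*w + (3 + w))/4 = 7 + (3 + w + F*w)/4 = 7 + (¾ + w/4 + F*w/4) = 31/4 + w/4 + F*w/4)
h(u, v) = v/u (h(u, v) = (2*v)/((2*u)) = (2*v)*(1/(2*u)) = v/u)
W = -165/16 (W = (31/4 + (¼)*4 + (¼)*5*4)*(-3/4) = (31/4 + 1 + 5)*(-3*¼) = (55/4)*(-¾) = -165/16 ≈ -10.313)
W*Q(1, -9) = -165/16*(-2) = 165/8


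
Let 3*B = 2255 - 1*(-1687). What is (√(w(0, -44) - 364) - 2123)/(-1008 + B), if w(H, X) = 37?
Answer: -2123/306 + I*√327/306 ≈ -6.9379 + 0.059095*I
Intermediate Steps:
B = 1314 (B = (2255 - 1*(-1687))/3 = (2255 + 1687)/3 = (⅓)*3942 = 1314)
(√(w(0, -44) - 364) - 2123)/(-1008 + B) = (√(37 - 364) - 2123)/(-1008 + 1314) = (√(-327) - 2123)/306 = (I*√327 - 2123)*(1/306) = (-2123 + I*√327)*(1/306) = -2123/306 + I*√327/306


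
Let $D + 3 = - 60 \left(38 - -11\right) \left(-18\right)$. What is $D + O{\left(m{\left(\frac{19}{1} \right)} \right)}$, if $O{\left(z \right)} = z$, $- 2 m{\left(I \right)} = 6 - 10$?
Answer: $52919$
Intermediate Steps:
$D = 52917$ ($D = -3 + - 60 \left(38 - -11\right) \left(-18\right) = -3 + - 60 \left(38 + 11\right) \left(-18\right) = -3 + \left(-60\right) 49 \left(-18\right) = -3 - -52920 = -3 + 52920 = 52917$)
$m{\left(I \right)} = 2$ ($m{\left(I \right)} = - \frac{6 - 10}{2} = \left(- \frac{1}{2}\right) \left(-4\right) = 2$)
$D + O{\left(m{\left(\frac{19}{1} \right)} \right)} = 52917 + 2 = 52919$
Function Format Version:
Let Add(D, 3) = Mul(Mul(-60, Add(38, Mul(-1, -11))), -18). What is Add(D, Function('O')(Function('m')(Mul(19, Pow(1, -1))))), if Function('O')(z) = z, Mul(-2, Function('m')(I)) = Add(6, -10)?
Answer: 52919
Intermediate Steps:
D = 52917 (D = Add(-3, Mul(Mul(-60, Add(38, Mul(-1, -11))), -18)) = Add(-3, Mul(Mul(-60, Add(38, 11)), -18)) = Add(-3, Mul(Mul(-60, 49), -18)) = Add(-3, Mul(-2940, -18)) = Add(-3, 52920) = 52917)
Function('m')(I) = 2 (Function('m')(I) = Mul(Rational(-1, 2), Add(6, -10)) = Mul(Rational(-1, 2), -4) = 2)
Add(D, Function('O')(Function('m')(Mul(19, Pow(1, -1))))) = Add(52917, 2) = 52919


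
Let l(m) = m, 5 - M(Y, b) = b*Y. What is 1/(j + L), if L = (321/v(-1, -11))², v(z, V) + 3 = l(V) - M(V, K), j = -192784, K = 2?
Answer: -1681/323966863 ≈ -5.1888e-6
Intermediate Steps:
M(Y, b) = 5 - Y*b (M(Y, b) = 5 - b*Y = 5 - Y*b)
v(z, V) = -8 + 3*V (v(z, V) = -3 + (V - (5 - 1*V*2)) = -3 + (V - (5 - 2*V)) = -3 + (V + (-5 + 2*V)) = -3 + (-5 + 3*V) = -8 + 3*V)
L = 103041/1681 (L = (321/(-8 + 3*(-11)))² = (321/(-8 - 33))² = (321/(-41))² = (321*(-1/41))² = (-321/41)² = 103041/1681 ≈ 61.297)
1/(j + L) = 1/(-192784 + 103041/1681) = 1/(-323966863/1681) = -1681/323966863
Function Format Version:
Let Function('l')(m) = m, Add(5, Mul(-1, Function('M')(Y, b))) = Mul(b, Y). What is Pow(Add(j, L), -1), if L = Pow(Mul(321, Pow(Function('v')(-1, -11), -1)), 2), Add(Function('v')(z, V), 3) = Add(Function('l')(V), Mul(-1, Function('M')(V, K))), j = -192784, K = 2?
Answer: Rational(-1681, 323966863) ≈ -5.1888e-6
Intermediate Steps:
Function('M')(Y, b) = Add(5, Mul(-1, Y, b)) (Function('M')(Y, b) = Add(5, Mul(-1, Mul(b, Y))) = Add(5, Mul(-1, Mul(Y, b))) = Add(5, Mul(-1, Y, b)))
Function('v')(z, V) = Add(-8, Mul(3, V)) (Function('v')(z, V) = Add(-3, Add(V, Mul(-1, Add(5, Mul(-1, V, 2))))) = Add(-3, Add(V, Mul(-1, Add(5, Mul(-2, V))))) = Add(-3, Add(V, Add(-5, Mul(2, V)))) = Add(-3, Add(-5, Mul(3, V))) = Add(-8, Mul(3, V)))
L = Rational(103041, 1681) (L = Pow(Mul(321, Pow(Add(-8, Mul(3, -11)), -1)), 2) = Pow(Mul(321, Pow(Add(-8, -33), -1)), 2) = Pow(Mul(321, Pow(-41, -1)), 2) = Pow(Mul(321, Rational(-1, 41)), 2) = Pow(Rational(-321, 41), 2) = Rational(103041, 1681) ≈ 61.297)
Pow(Add(j, L), -1) = Pow(Add(-192784, Rational(103041, 1681)), -1) = Pow(Rational(-323966863, 1681), -1) = Rational(-1681, 323966863)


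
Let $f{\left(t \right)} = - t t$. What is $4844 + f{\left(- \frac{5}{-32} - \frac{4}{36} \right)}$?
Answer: $\frac{401780567}{82944} \approx 4844.0$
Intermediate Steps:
$f{\left(t \right)} = - t^{2}$
$4844 + f{\left(- \frac{5}{-32} - \frac{4}{36} \right)} = 4844 - \left(- \frac{5}{-32} - \frac{4}{36}\right)^{2} = 4844 - \left(\left(-5\right) \left(- \frac{1}{32}\right) - \frac{1}{9}\right)^{2} = 4844 - \left(\frac{5}{32} - \frac{1}{9}\right)^{2} = 4844 - \left(\frac{13}{288}\right)^{2} = 4844 - \frac{169}{82944} = \frac{401780567}{82944}$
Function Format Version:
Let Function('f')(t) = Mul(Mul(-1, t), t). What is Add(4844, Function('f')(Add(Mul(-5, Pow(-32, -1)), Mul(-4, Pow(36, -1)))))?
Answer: Rational(401780567, 82944) ≈ 4844.0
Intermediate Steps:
Function('f')(t) = Mul(-1, Pow(t, 2))
Add(4844, Function('f')(Add(Mul(-5, Pow(-32, -1)), Mul(-4, Pow(36, -1))))) = Add(4844, Mul(-1, Pow(Add(Mul(-5, Pow(-32, -1)), Mul(-4, Pow(36, -1))), 2))) = Add(4844, Mul(-1, Pow(Add(Mul(-5, Rational(-1, 32)), Mul(-4, Rational(1, 36))), 2))) = Add(4844, Mul(-1, Pow(Add(Rational(5, 32), Rational(-1, 9)), 2))) = Add(4844, Mul(-1, Pow(Rational(13, 288), 2))) = Add(4844, Mul(-1, Rational(169, 82944))) = Add(4844, Rational(-169, 82944)) = Rational(401780567, 82944)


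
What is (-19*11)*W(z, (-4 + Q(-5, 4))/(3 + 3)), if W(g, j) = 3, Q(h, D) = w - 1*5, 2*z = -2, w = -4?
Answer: -627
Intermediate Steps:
z = -1 (z = (½)*(-2) = -1)
Q(h, D) = -9 (Q(h, D) = -4 - 1*5 = -4 - 5 = -9)
(-19*11)*W(z, (-4 + Q(-5, 4))/(3 + 3)) = -19*11*3 = -209*3 = -627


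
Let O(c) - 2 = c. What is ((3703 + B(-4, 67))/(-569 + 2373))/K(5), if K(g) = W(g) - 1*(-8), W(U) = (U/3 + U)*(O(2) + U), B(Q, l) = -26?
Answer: 3677/122672 ≈ 0.029974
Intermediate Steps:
O(c) = 2 + c
W(U) = 4*U*(4 + U)/3 (W(U) = (U/3 + U)*((2 + 2) + U) = (U*(⅓) + U)*(4 + U) = (U/3 + U)*(4 + U) = (4*U/3)*(4 + U) = 4*U*(4 + U)/3)
K(g) = 8 + 4*g*(4 + g)/3 (K(g) = 4*g*(4 + g)/3 - 1*(-8) = 4*g*(4 + g)/3 + 8 = 8 + 4*g*(4 + g)/3)
((3703 + B(-4, 67))/(-569 + 2373))/K(5) = ((3703 - 26)/(-569 + 2373))/(8 + (4/3)*5*(4 + 5)) = (3677/1804)/(8 + (4/3)*5*9) = (3677*(1/1804))/(8 + 60) = (3677/1804)/68 = (3677/1804)*(1/68) = 3677/122672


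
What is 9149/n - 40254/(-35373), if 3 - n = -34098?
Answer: 565443077/402084891 ≈ 1.4063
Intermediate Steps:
n = 34101 (n = 3 - 1*(-34098) = 3 + 34098 = 34101)
9149/n - 40254/(-35373) = 9149/34101 - 40254/(-35373) = 9149*(1/34101) - 40254*(-1/35373) = 9149/34101 + 13418/11791 = 565443077/402084891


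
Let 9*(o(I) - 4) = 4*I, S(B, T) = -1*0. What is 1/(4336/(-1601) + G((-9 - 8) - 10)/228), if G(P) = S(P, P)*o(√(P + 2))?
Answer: -1601/4336 ≈ -0.36923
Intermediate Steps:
S(B, T) = 0
o(I) = 4 + 4*I/9 (o(I) = 4 + (4*I)/9 = 4 + 4*I/9)
G(P) = 0 (G(P) = 0*(4 + 4*√(P + 2)/9) = 0*(4 + 4*√(2 + P)/9) = 0)
1/(4336/(-1601) + G((-9 - 8) - 10)/228) = 1/(4336/(-1601) + 0/228) = 1/(4336*(-1/1601) + 0*(1/228)) = 1/(-4336/1601 + 0) = 1/(-4336/1601) = -1601/4336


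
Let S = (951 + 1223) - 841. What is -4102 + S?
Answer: -2769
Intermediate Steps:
S = 1333 (S = 2174 - 841 = 1333)
-4102 + S = -4102 + 1333 = -2769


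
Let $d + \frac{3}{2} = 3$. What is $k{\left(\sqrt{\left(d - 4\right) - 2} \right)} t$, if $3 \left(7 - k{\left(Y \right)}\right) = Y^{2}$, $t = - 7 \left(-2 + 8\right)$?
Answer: $-357$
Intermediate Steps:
$t = -42$ ($t = \left(-7\right) 6 = -42$)
$d = \frac{3}{2}$ ($d = - \frac{3}{2} + 3 = \frac{3}{2} \approx 1.5$)
$k{\left(Y \right)} = 7 - \frac{Y^{2}}{3}$
$k{\left(\sqrt{\left(d - 4\right) - 2} \right)} t = \left(7 - \frac{\left(\sqrt{\left(\frac{3}{2} - 4\right) - 2}\right)^{2}}{3}\right) \left(-42\right) = \left(7 - \frac{\left(\sqrt{- \frac{5}{2} - 2}\right)^{2}}{3}\right) \left(-42\right) = \left(7 - \frac{\left(\sqrt{- \frac{9}{2}}\right)^{2}}{3}\right) \left(-42\right) = \left(7 - \frac{\left(\frac{3 i \sqrt{2}}{2}\right)^{2}}{3}\right) \left(-42\right) = \left(7 - - \frac{3}{2}\right) \left(-42\right) = \left(7 + \frac{3}{2}\right) \left(-42\right) = \frac{17}{2} \left(-42\right) = -357$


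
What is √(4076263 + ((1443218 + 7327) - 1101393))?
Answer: √4425415 ≈ 2103.7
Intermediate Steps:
√(4076263 + ((1443218 + 7327) - 1101393)) = √(4076263 + (1450545 - 1101393)) = √(4076263 + 349152) = √4425415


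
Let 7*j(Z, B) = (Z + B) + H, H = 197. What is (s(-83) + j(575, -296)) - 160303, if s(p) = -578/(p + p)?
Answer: -13299216/83 ≈ -1.6023e+5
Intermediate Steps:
s(p) = -289/p (s(p) = -578*1/(2*p) = -289/p)
j(Z, B) = 197/7 + B/7 + Z/7 (j(Z, B) = ((Z + B) + 197)/7 = ((B + Z) + 197)/7 = (197 + B + Z)/7 = 197/7 + B/7 + Z/7)
(s(-83) + j(575, -296)) - 160303 = (-289/(-83) + (197/7 + (⅐)*(-296) + (⅐)*575)) - 160303 = (-289*(-1/83) + (197/7 - 296/7 + 575/7)) - 160303 = (289/83 + 68) - 160303 = 5933/83 - 160303 = -13299216/83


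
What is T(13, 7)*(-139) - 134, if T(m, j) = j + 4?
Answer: -1663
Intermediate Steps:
T(m, j) = 4 + j
T(13, 7)*(-139) - 134 = (4 + 7)*(-139) - 134 = 11*(-139) - 134 = -1529 - 134 = -1663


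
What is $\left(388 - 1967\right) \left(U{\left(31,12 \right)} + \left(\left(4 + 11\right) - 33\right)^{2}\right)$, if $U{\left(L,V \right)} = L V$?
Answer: $-1098984$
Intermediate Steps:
$\left(388 - 1967\right) \left(U{\left(31,12 \right)} + \left(\left(4 + 11\right) - 33\right)^{2}\right) = \left(388 - 1967\right) \left(31 \cdot 12 + \left(\left(4 + 11\right) - 33\right)^{2}\right) = - 1579 \left(372 + \left(15 - 33\right)^{2}\right) = - 1579 \left(372 + \left(-18\right)^{2}\right) = - 1579 \left(372 + 324\right) = \left(-1579\right) 696 = -1098984$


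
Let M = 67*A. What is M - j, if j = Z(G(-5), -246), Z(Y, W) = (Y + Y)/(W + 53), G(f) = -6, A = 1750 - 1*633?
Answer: 14443915/193 ≈ 74839.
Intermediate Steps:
A = 1117 (A = 1750 - 633 = 1117)
M = 74839 (M = 67*1117 = 74839)
Z(Y, W) = 2*Y/(53 + W) (Z(Y, W) = (2*Y)/(53 + W) = 2*Y/(53 + W))
j = 12/193 (j = 2*(-6)/(53 - 246) = 2*(-6)/(-193) = 2*(-6)*(-1/193) = 12/193 ≈ 0.062176)
M - j = 74839 - 1*12/193 = 74839 - 12/193 = 14443915/193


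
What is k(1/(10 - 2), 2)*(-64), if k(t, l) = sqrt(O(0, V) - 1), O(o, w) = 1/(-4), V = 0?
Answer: -32*I*sqrt(5) ≈ -71.554*I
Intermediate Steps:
O(o, w) = -1/4
k(t, l) = I*sqrt(5)/2 (k(t, l) = sqrt(-1/4 - 1) = sqrt(-5/4) = I*sqrt(5)/2)
k(1/(10 - 2), 2)*(-64) = (I*sqrt(5)/2)*(-64) = -32*I*sqrt(5)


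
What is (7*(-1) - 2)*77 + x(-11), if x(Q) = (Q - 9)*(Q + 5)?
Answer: -573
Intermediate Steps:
x(Q) = (-9 + Q)*(5 + Q)
(7*(-1) - 2)*77 + x(-11) = (7*(-1) - 2)*77 + (-45 + (-11)² - 4*(-11)) = (-7 - 2)*77 + (-45 + 121 + 44) = -9*77 + 120 = -693 + 120 = -573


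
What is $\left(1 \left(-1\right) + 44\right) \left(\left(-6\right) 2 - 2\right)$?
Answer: $-602$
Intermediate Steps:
$\left(1 \left(-1\right) + 44\right) \left(\left(-6\right) 2 - 2\right) = \left(-1 + 44\right) \left(-12 - 2\right) = 43 \left(-14\right) = -602$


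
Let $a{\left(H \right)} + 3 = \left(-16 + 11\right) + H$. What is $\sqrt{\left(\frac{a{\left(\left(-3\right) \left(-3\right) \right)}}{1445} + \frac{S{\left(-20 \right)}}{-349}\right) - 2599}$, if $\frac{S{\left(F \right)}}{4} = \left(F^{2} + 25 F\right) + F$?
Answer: $\frac{i \sqrt{2285940831770}}{29665} \approx 50.967 i$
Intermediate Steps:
$S{\left(F \right)} = 4 F^{2} + 104 F$ ($S{\left(F \right)} = 4 \left(\left(F^{2} + 25 F\right) + F\right) = 4 \left(F^{2} + 26 F\right) = 4 F^{2} + 104 F$)
$a{\left(H \right)} = -8 + H$ ($a{\left(H \right)} = -3 + \left(\left(-16 + 11\right) + H\right) = -3 + \left(-5 + H\right) = -8 + H$)
$\sqrt{\left(\frac{a{\left(\left(-3\right) \left(-3\right) \right)}}{1445} + \frac{S{\left(-20 \right)}}{-349}\right) - 2599} = \sqrt{\left(\frac{-8 - -9}{1445} + \frac{4 \left(-20\right) \left(26 - 20\right)}{-349}\right) - 2599} = \sqrt{\left(\left(-8 + 9\right) \frac{1}{1445} + 4 \left(-20\right) 6 \left(- \frac{1}{349}\right)\right) - 2599} = \sqrt{\left(1 \cdot \frac{1}{1445} - - \frac{480}{349}\right) - 2599} = \sqrt{\left(\frac{1}{1445} + \frac{480}{349}\right) - 2599} = \sqrt{\frac{693949}{504305} - 2599} = \sqrt{- \frac{1309994746}{504305}} = \frac{i \sqrt{2285940831770}}{29665}$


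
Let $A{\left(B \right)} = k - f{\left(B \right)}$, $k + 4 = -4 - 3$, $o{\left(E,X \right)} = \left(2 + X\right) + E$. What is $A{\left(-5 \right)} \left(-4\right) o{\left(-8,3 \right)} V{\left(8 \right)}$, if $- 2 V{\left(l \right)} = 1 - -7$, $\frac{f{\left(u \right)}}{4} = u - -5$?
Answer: $528$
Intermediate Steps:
$o{\left(E,X \right)} = 2 + E + X$
$f{\left(u \right)} = 20 + 4 u$ ($f{\left(u \right)} = 4 \left(u - -5\right) = 4 \left(u + 5\right) = 4 \left(5 + u\right) = 20 + 4 u$)
$V{\left(l \right)} = -4$ ($V{\left(l \right)} = - \frac{1 - -7}{2} = - \frac{1 + 7}{2} = \left(- \frac{1}{2}\right) 8 = -4$)
$k = -11$ ($k = -4 - 7 = -11$)
$A{\left(B \right)} = -31 - 4 B$ ($A{\left(B \right)} = -11 - \left(20 + 4 B\right) = -31 - 4 B$)
$A{\left(-5 \right)} \left(-4\right) o{\left(-8,3 \right)} V{\left(8 \right)} = \left(-31 - -20\right) \left(-4\right) \left(2 - 8 + 3\right) \left(-4\right) = \left(-31 + 20\right) \left(-4\right) \left(-3\right) \left(-4\right) = \left(-11\right) \left(-4\right) \left(-3\right) \left(-4\right) = 44 \left(-3\right) \left(-4\right) = \left(-132\right) \left(-4\right) = 528$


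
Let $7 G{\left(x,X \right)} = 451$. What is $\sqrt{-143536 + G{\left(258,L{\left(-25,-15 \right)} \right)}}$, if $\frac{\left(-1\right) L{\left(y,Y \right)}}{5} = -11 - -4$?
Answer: $\frac{3 i \sqrt{781123}}{7} \approx 378.78 i$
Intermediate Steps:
$L{\left(y,Y \right)} = 35$ ($L{\left(y,Y \right)} = - 5 \left(-11 - -4\right) = - 5 \left(-11 + 4\right) = \left(-5\right) \left(-7\right) = 35$)
$G{\left(x,X \right)} = \frac{451}{7}$ ($G{\left(x,X \right)} = \frac{1}{7} \cdot 451 = \frac{451}{7}$)
$\sqrt{-143536 + G{\left(258,L{\left(-25,-15 \right)} \right)}} = \sqrt{-143536 + \frac{451}{7}} = \sqrt{- \frac{1004301}{7}} = \frac{3 i \sqrt{781123}}{7}$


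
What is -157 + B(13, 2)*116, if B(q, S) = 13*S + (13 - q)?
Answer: 2859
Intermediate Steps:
B(q, S) = 13 - q + 13*S
-157 + B(13, 2)*116 = -157 + (13 - 1*13 + 13*2)*116 = -157 + (13 - 13 + 26)*116 = -157 + 26*116 = -157 + 3016 = 2859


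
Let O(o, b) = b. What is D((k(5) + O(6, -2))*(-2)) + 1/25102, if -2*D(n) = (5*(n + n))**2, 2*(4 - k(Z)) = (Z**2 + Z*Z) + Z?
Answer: -3264515099/25102 ≈ -1.3005e+5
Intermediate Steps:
k(Z) = 4 - Z**2 - Z/2 (k(Z) = 4 - ((Z**2 + Z*Z) + Z)/2 = 4 - ((Z**2 + Z**2) + Z)/2 = 4 - (2*Z**2 + Z)/2 = 4 - (Z + 2*Z**2)/2 = 4 + (-Z**2 - Z/2) = 4 - Z**2 - Z/2)
D(n) = -50*n**2 (D(n) = -25*(n + n)**2/2 = -100*n**2/2 = -50*n**2)
D((k(5) + O(6, -2))*(-2)) + 1/25102 = -50*4*((4 - 1*5**2 - 1/2*5) - 2)**2 + 1/25102 = -50*4*((4 - 1*25 - 5/2) - 2)**2 + 1/25102 = -50*4*((4 - 25 - 5/2) - 2)**2 + 1/25102 = -50*4*(-47/2 - 2)**2 + 1/25102 = -50*(-51/2*(-2))**2 + 1/25102 = -50*51**2 + 1/25102 = -50*2601 + 1/25102 = -130050 + 1/25102 = -3264515099/25102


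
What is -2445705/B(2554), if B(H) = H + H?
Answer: -2445705/5108 ≈ -478.80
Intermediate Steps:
B(H) = 2*H
-2445705/B(2554) = -2445705/(2*2554) = -2445705/5108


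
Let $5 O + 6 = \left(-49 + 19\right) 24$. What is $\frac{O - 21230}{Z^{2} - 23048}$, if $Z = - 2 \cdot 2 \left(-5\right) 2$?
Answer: $\frac{3817}{3830} \approx 0.99661$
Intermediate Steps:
$Z = 40$ ($Z = - 2 \left(\left(-10\right) 2\right) = \left(-2\right) \left(-20\right) = 40$)
$O = - \frac{726}{5}$ ($O = - \frac{6}{5} + \frac{\left(-49 + 19\right) 24}{5} = - \frac{6}{5} + \frac{\left(-30\right) 24}{5} = - \frac{6}{5} + \frac{1}{5} \left(-720\right) = - \frac{6}{5} - 144 = - \frac{726}{5} \approx -145.2$)
$\frac{O - 21230}{Z^{2} - 23048} = \frac{- \frac{726}{5} - 21230}{40^{2} - 23048} = - \frac{106876}{5 \left(1600 - 23048\right)} = - \frac{106876}{5 \left(-21448\right)} = \left(- \frac{106876}{5}\right) \left(- \frac{1}{21448}\right) = \frac{3817}{3830}$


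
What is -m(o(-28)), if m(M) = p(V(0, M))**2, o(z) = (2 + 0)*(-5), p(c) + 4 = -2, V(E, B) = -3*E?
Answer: -36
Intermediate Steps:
p(c) = -6 (p(c) = -4 - 2 = -6)
o(z) = -10 (o(z) = 2*(-5) = -10)
m(M) = 36 (m(M) = (-6)**2 = 36)
-m(o(-28)) = -1*36 = -36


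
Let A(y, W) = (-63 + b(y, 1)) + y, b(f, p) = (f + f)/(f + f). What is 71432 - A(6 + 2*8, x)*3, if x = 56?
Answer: 71552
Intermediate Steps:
b(f, p) = 1 (b(f, p) = (2*f)/((2*f)) = (2*f)*(1/(2*f)) = 1)
A(y, W) = -62 + y (A(y, W) = (-63 + 1) + y = -62 + y)
71432 - A(6 + 2*8, x)*3 = 71432 - (-62 + (6 + 2*8))*3 = 71432 - (-62 + (6 + 16))*3 = 71432 - (-62 + 22)*3 = 71432 - (-40)*3 = 71432 - 1*(-120) = 71432 + 120 = 71552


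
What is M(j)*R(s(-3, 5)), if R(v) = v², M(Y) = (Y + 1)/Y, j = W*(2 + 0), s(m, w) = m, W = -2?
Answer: 27/4 ≈ 6.7500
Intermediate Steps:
j = -4 (j = -2*(2 + 0) = -2*2 = -4)
M(Y) = (1 + Y)/Y
M(j)*R(s(-3, 5)) = ((1 - 4)/(-4))*(-3)² = -¼*(-3)*9 = (¾)*9 = 27/4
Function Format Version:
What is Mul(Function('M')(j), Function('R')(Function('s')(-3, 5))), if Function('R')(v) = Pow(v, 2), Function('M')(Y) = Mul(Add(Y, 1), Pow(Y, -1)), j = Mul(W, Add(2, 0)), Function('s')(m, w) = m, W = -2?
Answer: Rational(27, 4) ≈ 6.7500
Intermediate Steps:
j = -4 (j = Mul(-2, Add(2, 0)) = Mul(-2, 2) = -4)
Function('M')(Y) = Mul(Pow(Y, -1), Add(1, Y)) (Function('M')(Y) = Mul(Add(1, Y), Pow(Y, -1)) = Mul(Pow(Y, -1), Add(1, Y)))
Mul(Function('M')(j), Function('R')(Function('s')(-3, 5))) = Mul(Mul(Pow(-4, -1), Add(1, -4)), Pow(-3, 2)) = Mul(Mul(Rational(-1, 4), -3), 9) = Mul(Rational(3, 4), 9) = Rational(27, 4)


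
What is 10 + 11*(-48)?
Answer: -518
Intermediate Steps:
10 + 11*(-48) = 10 - 528 = -518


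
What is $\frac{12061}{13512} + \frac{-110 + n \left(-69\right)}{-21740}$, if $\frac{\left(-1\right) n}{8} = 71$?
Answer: $- \frac{66467461}{73437720} \approx -0.90509$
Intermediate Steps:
$n = -568$ ($n = \left(-8\right) 71 = -568$)
$\frac{12061}{13512} + \frac{-110 + n \left(-69\right)}{-21740} = \frac{12061}{13512} + \frac{-110 - -39192}{-21740} = 12061 \cdot \frac{1}{13512} + \left(-110 + 39192\right) \left(- \frac{1}{21740}\right) = \frac{12061}{13512} + 39082 \left(- \frac{1}{21740}\right) = \frac{12061}{13512} - \frac{19541}{10870} = - \frac{66467461}{73437720}$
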